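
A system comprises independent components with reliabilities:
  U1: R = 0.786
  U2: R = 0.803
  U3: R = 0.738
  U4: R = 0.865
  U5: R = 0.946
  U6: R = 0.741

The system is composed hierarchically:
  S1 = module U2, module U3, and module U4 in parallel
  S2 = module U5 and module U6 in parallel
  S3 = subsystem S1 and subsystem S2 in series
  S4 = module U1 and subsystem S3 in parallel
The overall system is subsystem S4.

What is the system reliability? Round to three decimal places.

0.996

Parallel (U2, U3, and U4): 1 − (1 − 0.80300)(1 − 0.73800)(1 − 0.86500) = 0.99303
Parallel (U5 and U6): 1 − (1 − 0.94600)(1 − 0.74100) = 0.98601
Series ([0.99303] and [0.98601]): 0.99303 × 0.98601 = 0.97914
Parallel (U1 and [0.97914]): 1 − (1 − 0.78600)(1 − 0.97914) = 0.996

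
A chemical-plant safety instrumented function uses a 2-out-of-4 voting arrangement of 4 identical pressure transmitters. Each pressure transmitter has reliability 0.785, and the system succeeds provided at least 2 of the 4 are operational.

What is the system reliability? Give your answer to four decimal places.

R = Σ_{i=2}^{4} C(4,i) p^i (1−p)^{4−i} with p = 0.785
C(4,2)·0.785^2·0.215^2 = 0.170910
C(4,3)·0.785^3·0.215^1 = 0.416013
C(4,4)·0.785^4·0.215^0 = 0.379733
Sum = 0.9667

0.9667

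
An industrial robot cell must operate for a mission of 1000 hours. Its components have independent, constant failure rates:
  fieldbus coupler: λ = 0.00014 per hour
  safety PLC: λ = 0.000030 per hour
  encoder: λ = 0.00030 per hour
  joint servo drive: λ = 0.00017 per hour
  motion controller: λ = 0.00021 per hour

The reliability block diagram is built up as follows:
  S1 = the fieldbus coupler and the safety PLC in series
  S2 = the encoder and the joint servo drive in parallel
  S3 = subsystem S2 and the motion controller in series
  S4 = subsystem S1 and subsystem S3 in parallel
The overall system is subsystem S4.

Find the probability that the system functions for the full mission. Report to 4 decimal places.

0.9653

R(fieldbus coupler) = exp(−0.00014 × 1000) = 0.869358
R(safety PLC) = exp(−0.000030 × 1000) = 0.970446
R(encoder) = exp(−0.00030 × 1000) = 0.740818
R(joint servo drive) = exp(−0.00017 × 1000) = 0.843665
R(motion controller) = exp(−0.00021 × 1000) = 0.810584
Series (fieldbus coupler and safety PLC): 0.869358 × 0.970446 = 0.843665
Parallel (encoder and joint servo drive): 1 − (1 − 0.740818)(1 − 0.843665) = 0.959481
Series ([0.959481] and motion controller): 0.959481 × 0.810584 = 0.777740
Parallel ([0.843665] and [0.777740]): 1 − (1 − 0.843665)(1 − 0.777740) = 0.9653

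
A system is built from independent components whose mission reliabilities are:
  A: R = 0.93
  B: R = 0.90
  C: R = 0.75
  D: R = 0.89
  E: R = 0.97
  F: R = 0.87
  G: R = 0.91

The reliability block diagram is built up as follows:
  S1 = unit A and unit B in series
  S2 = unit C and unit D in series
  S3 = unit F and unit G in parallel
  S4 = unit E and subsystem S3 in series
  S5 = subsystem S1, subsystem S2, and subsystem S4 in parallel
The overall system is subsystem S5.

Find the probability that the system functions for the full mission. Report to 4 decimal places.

Series (A and B): 0.930000 × 0.900000 = 0.837000
Series (C and D): 0.750000 × 0.890000 = 0.667500
Parallel (F and G): 1 − (1 − 0.870000)(1 − 0.910000) = 0.988300
Series (E and [0.988300]): 0.970000 × 0.988300 = 0.958651
Parallel ([0.837000], [0.667500], and [0.958651]): 1 − (1 − 0.837000)(1 − 0.667500)(1 − 0.958651) = 0.9978

0.9978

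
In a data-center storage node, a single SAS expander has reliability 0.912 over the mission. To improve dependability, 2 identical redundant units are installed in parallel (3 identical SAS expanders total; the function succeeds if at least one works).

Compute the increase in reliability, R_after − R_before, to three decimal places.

R_before = 0.912
R_after = 1 − (1 − 0.912)^3 = 0.999
ΔR = 0.999 − 0.912 = 0.087

0.087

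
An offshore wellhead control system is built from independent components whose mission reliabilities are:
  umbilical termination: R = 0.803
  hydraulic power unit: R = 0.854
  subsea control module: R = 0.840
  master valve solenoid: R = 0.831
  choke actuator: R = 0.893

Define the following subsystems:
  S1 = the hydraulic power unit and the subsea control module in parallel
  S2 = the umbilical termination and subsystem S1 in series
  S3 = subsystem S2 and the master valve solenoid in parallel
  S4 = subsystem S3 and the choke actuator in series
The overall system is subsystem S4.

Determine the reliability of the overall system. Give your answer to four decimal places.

0.8604

Parallel (hydraulic power unit and subsea control module): 1 − (1 − 0.854000)(1 − 0.840000) = 0.976640
Series (umbilical termination and [0.976640]): 0.803000 × 0.976640 = 0.784242
Parallel ([0.784242] and master valve solenoid): 1 − (1 − 0.784242)(1 − 0.831000) = 0.963537
Series ([0.963537] and choke actuator): 0.963537 × 0.893000 = 0.8604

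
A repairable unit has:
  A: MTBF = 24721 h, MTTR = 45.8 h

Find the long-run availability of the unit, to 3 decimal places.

0.998

A(A) = MTBF/(MTBF+MTTR) = 24721/(24721+45.8) = 0.998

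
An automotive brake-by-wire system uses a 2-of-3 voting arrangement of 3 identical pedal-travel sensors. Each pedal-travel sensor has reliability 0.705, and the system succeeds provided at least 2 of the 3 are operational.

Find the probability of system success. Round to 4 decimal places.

R = Σ_{i=2}^{3} C(3,i) p^i (1−p)^{3−i} with p = 0.705
C(3,2)·0.705^2·0.295^1 = 0.439867
C(3,3)·0.705^3·0.295^0 = 0.350403
Sum = 0.7903

0.7903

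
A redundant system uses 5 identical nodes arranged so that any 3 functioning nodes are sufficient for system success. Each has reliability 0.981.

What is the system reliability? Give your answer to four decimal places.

0.9999

R = Σ_{i=3}^{5} C(5,i) p^i (1−p)^{5−i} with p = 0.981
C(5,3)·0.981^3·0.019^2 = 0.003408
C(5,4)·0.981^4·0.019^1 = 0.087983
C(5,5)·0.981^5·0.019^0 = 0.908542
Sum = 0.9999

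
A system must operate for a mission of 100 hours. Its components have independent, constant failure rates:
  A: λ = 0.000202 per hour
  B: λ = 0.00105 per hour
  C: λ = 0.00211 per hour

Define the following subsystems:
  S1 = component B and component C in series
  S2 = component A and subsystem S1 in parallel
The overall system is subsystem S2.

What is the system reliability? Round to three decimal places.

R(A) = exp(−0.000202 × 100) = 0.98000
R(B) = exp(−0.00105 × 100) = 0.90032
R(C) = exp(−0.00211 × 100) = 0.80977
Series (B and C): 0.90032 × 0.80977 = 0.72905
Parallel (A and [0.72905]): 1 − (1 − 0.98000)(1 − 0.72905) = 0.995

0.995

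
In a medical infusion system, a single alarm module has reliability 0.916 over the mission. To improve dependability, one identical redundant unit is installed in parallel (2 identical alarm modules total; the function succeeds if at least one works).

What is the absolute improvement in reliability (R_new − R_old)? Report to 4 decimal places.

0.0769

R_before = 0.916
R_after = 1 − (1 − 0.916)^2 = 0.9929
ΔR = 0.9929 − 0.916 = 0.0769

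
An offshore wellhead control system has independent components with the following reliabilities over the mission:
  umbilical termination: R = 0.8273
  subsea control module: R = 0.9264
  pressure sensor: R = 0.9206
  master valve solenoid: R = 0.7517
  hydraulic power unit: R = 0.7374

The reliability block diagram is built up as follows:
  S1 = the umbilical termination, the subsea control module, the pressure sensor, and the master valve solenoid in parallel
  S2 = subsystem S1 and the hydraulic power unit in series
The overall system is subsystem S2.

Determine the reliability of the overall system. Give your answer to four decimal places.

0.7372

Parallel (umbilical termination, subsea control module, pressure sensor, and master valve solenoid): 1 − (1 − 0.827300)(1 − 0.926400)(1 − 0.920600)(1 − 0.751700) = 0.999749
Series ([0.999749] and hydraulic power unit): 0.999749 × 0.737400 = 0.7372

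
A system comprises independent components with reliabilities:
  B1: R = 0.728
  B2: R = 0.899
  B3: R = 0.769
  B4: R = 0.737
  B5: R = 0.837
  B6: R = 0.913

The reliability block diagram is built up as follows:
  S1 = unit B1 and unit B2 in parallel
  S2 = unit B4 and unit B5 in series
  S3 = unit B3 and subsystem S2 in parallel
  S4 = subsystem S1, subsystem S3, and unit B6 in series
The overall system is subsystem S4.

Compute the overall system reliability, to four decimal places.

Parallel (B1 and B2): 1 − (1 − 0.728000)(1 − 0.899000) = 0.972528
Series (B4 and B5): 0.737000 × 0.837000 = 0.616869
Parallel (B3 and [0.616869]): 1 − (1 − 0.769000)(1 − 0.616869) = 0.911497
Series ([0.972528], [0.911497], and B6): 0.972528 × 0.911497 × 0.913000 = 0.8093

0.8093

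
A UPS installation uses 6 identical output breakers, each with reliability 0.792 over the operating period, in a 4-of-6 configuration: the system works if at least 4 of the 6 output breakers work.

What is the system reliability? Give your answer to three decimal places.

0.891

R = Σ_{i=4}^{6} C(6,i) p^i (1−p)^{6−i} with p = 0.792
C(6,4)·0.792^4·0.208^2 = 0.25534
C(6,5)·0.792^5·0.208^1 = 0.38890
C(6,6)·0.792^6·0.208^0 = 0.24680
Sum = 0.891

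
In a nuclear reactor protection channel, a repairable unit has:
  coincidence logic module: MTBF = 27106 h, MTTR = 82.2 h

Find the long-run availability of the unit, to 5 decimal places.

A(coincidence logic module) = MTBF/(MTBF+MTTR) = 27106/(27106+82.2) = 0.99698

0.99698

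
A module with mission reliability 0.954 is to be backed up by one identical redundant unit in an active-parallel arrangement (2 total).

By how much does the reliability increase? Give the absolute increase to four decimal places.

0.0439

R_before = 0.954
R_after = 1 − (1 − 0.954)^2 = 0.9979
ΔR = 0.9979 − 0.954 = 0.0439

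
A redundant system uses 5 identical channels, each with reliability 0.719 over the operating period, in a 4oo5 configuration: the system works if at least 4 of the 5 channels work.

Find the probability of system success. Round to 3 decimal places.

0.568

R = Σ_{i=4}^{5} C(5,i) p^i (1−p)^{5−i} with p = 0.719
C(5,4)·0.719^4·0.281^1 = 0.37548
C(5,5)·0.719^5·0.281^0 = 0.19215
Sum = 0.568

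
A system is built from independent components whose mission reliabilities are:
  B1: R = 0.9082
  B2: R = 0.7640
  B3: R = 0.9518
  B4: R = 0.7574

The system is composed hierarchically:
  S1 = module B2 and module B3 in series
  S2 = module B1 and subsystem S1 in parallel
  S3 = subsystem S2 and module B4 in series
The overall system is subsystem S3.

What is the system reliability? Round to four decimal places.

0.7384

Series (B2 and B3): 0.764000 × 0.951800 = 0.727175
Parallel (B1 and [0.727175]): 1 − (1 − 0.908200)(1 − 0.727175) = 0.974955
Series ([0.974955] and B4): 0.974955 × 0.757400 = 0.7384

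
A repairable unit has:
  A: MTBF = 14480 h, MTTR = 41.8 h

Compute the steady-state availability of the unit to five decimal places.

0.99712

A(A) = MTBF/(MTBF+MTTR) = 14480/(14480+41.8) = 0.99712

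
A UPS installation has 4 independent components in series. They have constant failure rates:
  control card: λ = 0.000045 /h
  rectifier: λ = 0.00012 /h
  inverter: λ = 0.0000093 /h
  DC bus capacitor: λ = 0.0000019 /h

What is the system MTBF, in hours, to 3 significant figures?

5680

Series of exponential components: λ_sys = Σ λ_i
λ_sys = 0.000045 + 0.00012 + 0.0000093 + 0.0000019 = 1.7620e-04 /h
MTBF = 1 / λ_sys = 5680 h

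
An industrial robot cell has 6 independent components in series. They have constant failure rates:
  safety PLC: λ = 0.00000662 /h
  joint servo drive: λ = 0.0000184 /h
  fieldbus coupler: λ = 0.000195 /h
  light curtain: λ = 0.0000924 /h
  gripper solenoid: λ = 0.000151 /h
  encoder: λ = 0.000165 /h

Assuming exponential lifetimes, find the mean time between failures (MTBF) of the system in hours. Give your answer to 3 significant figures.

1590

Series of exponential components: λ_sys = Σ λ_i
λ_sys = 0.00000662 + 0.0000184 + 0.000195 + 0.0000924 + 0.000151 + 0.000165 = 6.2842e-04 /h
MTBF = 1 / λ_sys = 1590 h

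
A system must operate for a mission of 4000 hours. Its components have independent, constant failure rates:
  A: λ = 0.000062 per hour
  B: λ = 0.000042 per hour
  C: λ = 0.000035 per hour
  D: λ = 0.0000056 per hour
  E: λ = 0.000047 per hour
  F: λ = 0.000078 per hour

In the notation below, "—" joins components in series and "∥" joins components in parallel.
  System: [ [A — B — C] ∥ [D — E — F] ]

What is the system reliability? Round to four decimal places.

R(A) = exp(−0.000062 × 4000) = 0.780360
R(B) = exp(−0.000042 × 4000) = 0.845354
R(C) = exp(−0.000035 × 4000) = 0.869358
R(D) = exp(−0.0000056 × 4000) = 0.977849
R(E) = exp(−0.000047 × 4000) = 0.828615
R(F) = exp(−0.000078 × 4000) = 0.731982
Series (A, B, and C): 0.780360 × 0.845354 × 0.869358 = 0.573498
Series (D, E, and F): 0.977849 × 0.828615 × 0.731982 = 0.593096
Parallel ([0.573498] and [0.593096]): 1 − (1 − 0.573498)(1 − 0.593096) = 0.8265

0.8265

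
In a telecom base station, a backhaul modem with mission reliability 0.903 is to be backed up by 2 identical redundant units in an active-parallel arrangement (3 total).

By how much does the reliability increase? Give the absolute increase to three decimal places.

R_before = 0.903
R_after = 1 − (1 − 0.903)^3 = 0.999
ΔR = 0.999 − 0.903 = 0.096

0.096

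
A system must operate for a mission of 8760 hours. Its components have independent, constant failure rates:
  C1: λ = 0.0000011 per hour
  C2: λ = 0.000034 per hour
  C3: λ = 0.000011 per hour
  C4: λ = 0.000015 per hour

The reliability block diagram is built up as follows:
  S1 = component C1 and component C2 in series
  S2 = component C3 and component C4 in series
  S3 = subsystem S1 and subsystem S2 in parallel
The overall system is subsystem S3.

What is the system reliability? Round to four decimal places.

0.9461

R(C1) = exp(−0.0000011 × 8760) = 0.990410
R(C2) = exp(−0.000034 × 8760) = 0.742420
R(C3) = exp(−0.000011 × 8760) = 0.908137
R(C4) = exp(−0.000015 × 8760) = 0.876867
Series (C1 and C2): 0.990410 × 0.742420 = 0.735300
Series (C3 and C4): 0.908137 × 0.876867 = 0.796315
Parallel ([0.735300] and [0.796315]): 1 − (1 − 0.735300)(1 − 0.796315) = 0.9461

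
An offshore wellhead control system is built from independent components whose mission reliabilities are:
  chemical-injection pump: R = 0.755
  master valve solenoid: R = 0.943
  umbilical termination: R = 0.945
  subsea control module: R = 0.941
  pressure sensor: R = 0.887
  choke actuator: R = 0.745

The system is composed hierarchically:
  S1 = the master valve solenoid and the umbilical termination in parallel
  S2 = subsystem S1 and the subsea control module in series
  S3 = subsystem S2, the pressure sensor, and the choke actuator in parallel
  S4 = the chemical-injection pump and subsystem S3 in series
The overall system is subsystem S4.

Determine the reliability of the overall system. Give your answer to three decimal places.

0.754

Parallel (master valve solenoid and umbilical termination): 1 − (1 − 0.94300)(1 − 0.94500) = 0.99687
Series ([0.99687] and subsea control module): 0.99687 × 0.94100 = 0.93805
Parallel ([0.93805], pressure sensor, and choke actuator): 1 − (1 − 0.93805)(1 − 0.88700)(1 − 0.74500) = 0.99821
Series (chemical-injection pump and [0.99821]): 0.75500 × 0.99821 = 0.754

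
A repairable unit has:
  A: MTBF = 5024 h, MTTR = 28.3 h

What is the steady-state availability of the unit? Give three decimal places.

A(A) = MTBF/(MTBF+MTTR) = 5024/(5024+28.3) = 0.994

0.994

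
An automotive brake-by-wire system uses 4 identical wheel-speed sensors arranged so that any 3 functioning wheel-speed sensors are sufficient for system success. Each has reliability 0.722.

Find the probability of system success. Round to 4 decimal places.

R = Σ_{i=3}^{4} C(4,i) p^i (1−p)^{4−i} with p = 0.722
C(4,3)·0.722^3·0.278^1 = 0.418520
C(4,4)·0.722^4·0.278^0 = 0.271737
Sum = 0.6903

0.6903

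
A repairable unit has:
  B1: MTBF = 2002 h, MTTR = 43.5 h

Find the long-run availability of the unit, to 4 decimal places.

A(B1) = MTBF/(MTBF+MTTR) = 2002/(2002+43.5) = 0.9787

0.9787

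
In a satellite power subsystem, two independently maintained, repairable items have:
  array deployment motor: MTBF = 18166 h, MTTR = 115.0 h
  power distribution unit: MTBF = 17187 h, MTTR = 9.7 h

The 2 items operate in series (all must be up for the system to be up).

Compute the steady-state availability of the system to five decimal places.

0.99315

A(array deployment motor) = MTBF/(MTBF+MTTR) = 18166/(18166+115.0) = 0.993709
A(power distribution unit) = MTBF/(MTBF+MTTR) = 17187/(17187+9.7) = 0.999436
Series availability: 0.993709 × 0.999436 = 0.99315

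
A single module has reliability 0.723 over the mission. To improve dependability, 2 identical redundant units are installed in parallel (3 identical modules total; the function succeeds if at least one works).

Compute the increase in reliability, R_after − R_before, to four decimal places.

0.2557

R_before = 0.723
R_after = 1 − (1 − 0.723)^3 = 0.9787
ΔR = 0.9787 − 0.723 = 0.2557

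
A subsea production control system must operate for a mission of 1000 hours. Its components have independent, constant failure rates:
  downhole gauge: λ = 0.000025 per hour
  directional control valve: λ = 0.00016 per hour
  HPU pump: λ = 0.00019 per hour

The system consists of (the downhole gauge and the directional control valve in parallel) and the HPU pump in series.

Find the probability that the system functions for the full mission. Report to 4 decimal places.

R(downhole gauge) = exp(−0.000025 × 1000) = 0.975310
R(directional control valve) = exp(−0.00016 × 1000) = 0.852144
R(HPU pump) = exp(−0.00019 × 1000) = 0.826959
Parallel (downhole gauge and directional control valve): 1 − (1 − 0.975310)(1 − 0.852144) = 0.996349
Series ([0.996349] and HPU pump): 0.996349 × 0.826959 = 0.8239

0.8239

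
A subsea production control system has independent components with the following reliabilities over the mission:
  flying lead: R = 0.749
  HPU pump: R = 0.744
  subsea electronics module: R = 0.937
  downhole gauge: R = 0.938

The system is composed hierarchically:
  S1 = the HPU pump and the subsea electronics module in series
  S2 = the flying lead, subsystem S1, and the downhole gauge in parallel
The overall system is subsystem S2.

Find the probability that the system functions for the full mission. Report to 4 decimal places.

0.9953

Series (HPU pump and subsea electronics module): 0.744000 × 0.937000 = 0.697128
Parallel (flying lead, [0.697128], and downhole gauge): 1 − (1 − 0.749000)(1 − 0.697128)(1 − 0.938000) = 0.9953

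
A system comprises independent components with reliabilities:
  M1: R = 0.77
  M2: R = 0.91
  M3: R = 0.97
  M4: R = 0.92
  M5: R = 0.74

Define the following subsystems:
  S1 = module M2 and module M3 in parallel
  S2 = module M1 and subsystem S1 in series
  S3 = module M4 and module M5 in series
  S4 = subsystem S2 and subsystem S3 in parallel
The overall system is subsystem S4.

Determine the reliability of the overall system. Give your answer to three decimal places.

0.926

Parallel (M2 and M3): 1 − (1 − 0.91000)(1 − 0.97000) = 0.99730
Series (M1 and [0.99730]): 0.77000 × 0.99730 = 0.76792
Series (M4 and M5): 0.92000 × 0.74000 = 0.68080
Parallel ([0.76792] and [0.68080]): 1 − (1 − 0.76792)(1 − 0.68080) = 0.926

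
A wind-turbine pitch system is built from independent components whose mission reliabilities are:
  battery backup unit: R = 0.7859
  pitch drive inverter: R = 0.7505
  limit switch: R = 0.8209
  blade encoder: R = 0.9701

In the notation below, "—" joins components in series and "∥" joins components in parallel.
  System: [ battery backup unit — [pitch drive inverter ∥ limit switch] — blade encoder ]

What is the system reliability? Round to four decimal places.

0.7283

Parallel (pitch drive inverter and limit switch): 1 − (1 − 0.750500)(1 − 0.820900) = 0.955315
Series (battery backup unit, [0.955315], and blade encoder): 0.785900 × 0.955315 × 0.970100 = 0.7283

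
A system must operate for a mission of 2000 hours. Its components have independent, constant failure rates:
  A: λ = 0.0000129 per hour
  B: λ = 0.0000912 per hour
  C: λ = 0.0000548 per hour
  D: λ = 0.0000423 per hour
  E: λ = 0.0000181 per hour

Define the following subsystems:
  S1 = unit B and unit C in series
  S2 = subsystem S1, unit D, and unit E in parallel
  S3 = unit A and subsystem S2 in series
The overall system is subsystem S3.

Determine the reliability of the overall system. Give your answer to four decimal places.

0.9738

R(A) = exp(−0.0000129 × 2000) = 0.974530
R(B) = exp(−0.0000912 × 2000) = 0.833268
R(C) = exp(−0.0000548 × 2000) = 0.896193
R(D) = exp(−0.0000423 × 2000) = 0.918880
R(E) = exp(−0.0000181 × 2000) = 0.964447
Series (B and C): 0.833268 × 0.896193 = 0.746769
Parallel ([0.746769], D, and E): 1 − (1 − 0.746769)(1 − 0.918880)(1 − 0.964447) = 0.999270
Series (A and [0.999270]): 0.974530 × 0.999270 = 0.9738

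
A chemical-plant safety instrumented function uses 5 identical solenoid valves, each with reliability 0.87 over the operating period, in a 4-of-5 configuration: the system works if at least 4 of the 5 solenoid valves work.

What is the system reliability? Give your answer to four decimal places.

0.8708

R = Σ_{i=4}^{5} C(5,i) p^i (1−p)^{5−i} with p = 0.87
C(5,4)·0.87^4·0.13^1 = 0.372383
C(5,5)·0.87^5·0.13^0 = 0.498421
Sum = 0.8708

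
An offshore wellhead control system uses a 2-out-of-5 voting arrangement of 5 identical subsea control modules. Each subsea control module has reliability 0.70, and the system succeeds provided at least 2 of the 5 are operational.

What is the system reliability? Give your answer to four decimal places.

R = Σ_{i=2}^{5} C(5,i) p^i (1−p)^{5−i} with p = 0.70
C(5,2)·0.70^2·0.30^3 = 0.132300
C(5,3)·0.70^3·0.30^2 = 0.308700
C(5,4)·0.70^4·0.30^1 = 0.360150
C(5,5)·0.70^5·0.30^0 = 0.168070
Sum = 0.9692

0.9692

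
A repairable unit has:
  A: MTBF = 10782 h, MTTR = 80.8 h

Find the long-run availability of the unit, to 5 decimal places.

0.99256

A(A) = MTBF/(MTBF+MTTR) = 10782/(10782+80.8) = 0.99256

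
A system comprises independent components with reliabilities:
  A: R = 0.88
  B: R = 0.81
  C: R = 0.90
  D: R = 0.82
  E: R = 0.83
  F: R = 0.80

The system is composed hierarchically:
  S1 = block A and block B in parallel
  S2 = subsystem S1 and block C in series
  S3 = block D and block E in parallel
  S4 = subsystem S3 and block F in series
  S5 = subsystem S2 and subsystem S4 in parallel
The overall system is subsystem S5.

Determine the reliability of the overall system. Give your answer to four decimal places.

Parallel (A and B): 1 − (1 − 0.880000)(1 − 0.810000) = 0.977200
Series ([0.977200] and C): 0.977200 × 0.900000 = 0.879480
Parallel (D and E): 1 − (1 − 0.820000)(1 − 0.830000) = 0.969400
Series ([0.969400] and F): 0.969400 × 0.800000 = 0.775520
Parallel ([0.879480] and [0.775520]): 1 − (1 − 0.879480)(1 − 0.775520) = 0.9729

0.9729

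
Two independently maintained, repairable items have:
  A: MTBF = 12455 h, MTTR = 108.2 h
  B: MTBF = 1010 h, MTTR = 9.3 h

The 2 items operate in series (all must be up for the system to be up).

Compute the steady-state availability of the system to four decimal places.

0.9823

A(A) = MTBF/(MTBF+MTTR) = 12455/(12455+108.2) = 0.991388
A(B) = MTBF/(MTBF+MTTR) = 1010/(1010+9.3) = 0.990876
Series availability: 0.991388 × 0.990876 = 0.9823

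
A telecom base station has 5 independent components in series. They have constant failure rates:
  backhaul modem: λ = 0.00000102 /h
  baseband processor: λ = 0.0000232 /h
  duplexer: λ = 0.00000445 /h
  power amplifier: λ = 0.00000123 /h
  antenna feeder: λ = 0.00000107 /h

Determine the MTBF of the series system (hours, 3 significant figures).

Series of exponential components: λ_sys = Σ λ_i
λ_sys = 0.00000102 + 0.0000232 + 0.00000445 + 0.00000123 + 0.00000107 = 3.0970e-05 /h
MTBF = 1 / λ_sys = 32300 h

32300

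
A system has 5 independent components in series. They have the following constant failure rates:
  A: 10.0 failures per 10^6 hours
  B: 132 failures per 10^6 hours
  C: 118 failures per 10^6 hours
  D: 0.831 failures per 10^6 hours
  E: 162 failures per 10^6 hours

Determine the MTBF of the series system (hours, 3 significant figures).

2370

Series of exponential components: λ_sys = Σ λ_i
λ_sys = 0.0000100 + 0.000132 + 0.000118 + 0.000000831 + 0.000162 = 4.2283e-04 /h
MTBF = 1 / λ_sys = 2370 h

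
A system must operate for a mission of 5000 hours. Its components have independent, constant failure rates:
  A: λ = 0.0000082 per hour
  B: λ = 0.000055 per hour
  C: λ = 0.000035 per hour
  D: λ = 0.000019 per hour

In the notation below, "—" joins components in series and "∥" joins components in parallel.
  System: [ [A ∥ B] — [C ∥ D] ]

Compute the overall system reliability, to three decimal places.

0.976

R(A) = exp(−0.0000082 × 5000) = 0.95983
R(B) = exp(−0.000055 × 5000) = 0.75957
R(C) = exp(−0.000035 × 5000) = 0.83946
R(D) = exp(−0.000019 × 5000) = 0.90937
Parallel (A and B): 1 − (1 − 0.95983)(1 − 0.75957) = 0.99034
Parallel (C and D): 1 − (1 − 0.83946)(1 − 0.90937) = 0.98545
Series ([0.99034] and [0.98545]): 0.99034 × 0.98545 = 0.976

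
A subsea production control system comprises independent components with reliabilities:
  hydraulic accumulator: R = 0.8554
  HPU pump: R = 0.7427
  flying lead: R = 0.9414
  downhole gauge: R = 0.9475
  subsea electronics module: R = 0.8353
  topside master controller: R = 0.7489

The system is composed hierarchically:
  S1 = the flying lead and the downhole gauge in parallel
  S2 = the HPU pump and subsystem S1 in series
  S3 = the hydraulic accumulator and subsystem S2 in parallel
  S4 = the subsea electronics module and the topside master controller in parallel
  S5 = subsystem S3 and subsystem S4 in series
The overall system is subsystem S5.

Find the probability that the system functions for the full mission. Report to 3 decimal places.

0.923

Parallel (flying lead and downhole gauge): 1 − (1 − 0.94140)(1 − 0.94750) = 0.99692
Series (HPU pump and [0.99692]): 0.74270 × 0.99692 = 0.74041
Parallel (hydraulic accumulator and [0.74041]): 1 − (1 − 0.85540)(1 − 0.74041) = 0.96246
Parallel (subsea electronics module and topside master controller): 1 − (1 − 0.83530)(1 − 0.74890) = 0.95864
Series ([0.96246] and [0.95864]): 0.96246 × 0.95864 = 0.923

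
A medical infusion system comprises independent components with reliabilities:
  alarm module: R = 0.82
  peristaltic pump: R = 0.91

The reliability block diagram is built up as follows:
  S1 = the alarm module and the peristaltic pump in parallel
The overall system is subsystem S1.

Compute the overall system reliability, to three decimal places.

Parallel (alarm module and peristaltic pump): 1 − (1 − 0.82000)(1 − 0.91000) = 0.984

0.984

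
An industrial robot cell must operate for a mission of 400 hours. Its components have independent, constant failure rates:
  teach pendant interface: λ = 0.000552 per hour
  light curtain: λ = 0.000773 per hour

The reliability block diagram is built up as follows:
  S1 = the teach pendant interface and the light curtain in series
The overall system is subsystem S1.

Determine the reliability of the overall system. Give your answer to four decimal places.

0.5886

R(teach pendant interface) = exp(−0.000552 × 400) = 0.801877
R(light curtain) = exp(−0.000773 × 400) = 0.734034
Series (teach pendant interface and light curtain): 0.801877 × 0.734034 = 0.5886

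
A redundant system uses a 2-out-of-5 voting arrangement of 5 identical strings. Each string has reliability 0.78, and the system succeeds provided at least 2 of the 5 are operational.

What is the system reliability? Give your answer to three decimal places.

0.990

R = Σ_{i=2}^{5} C(5,i) p^i (1−p)^{5−i} with p = 0.78
C(5,2)·0.78^2·0.22^3 = 0.06478
C(5,3)·0.78^3·0.22^2 = 0.22968
C(5,4)·0.78^4·0.22^1 = 0.40717
C(5,5)·0.78^5·0.22^0 = 0.28872
Sum = 0.990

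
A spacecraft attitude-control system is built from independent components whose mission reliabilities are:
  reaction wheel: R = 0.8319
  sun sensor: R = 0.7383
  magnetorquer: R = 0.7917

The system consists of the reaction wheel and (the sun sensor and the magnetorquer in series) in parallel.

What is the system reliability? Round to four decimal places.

Series (sun sensor and magnetorquer): 0.738300 × 0.791700 = 0.584512
Parallel (reaction wheel and [0.584512]): 1 − (1 − 0.831900)(1 − 0.584512) = 0.9302

0.9302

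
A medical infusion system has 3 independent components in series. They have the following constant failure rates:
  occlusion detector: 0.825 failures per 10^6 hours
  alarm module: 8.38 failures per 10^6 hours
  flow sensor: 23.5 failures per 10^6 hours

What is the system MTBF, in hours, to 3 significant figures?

Series of exponential components: λ_sys = Σ λ_i
λ_sys = 0.000000825 + 0.00000838 + 0.0000235 = 3.2705e-05 /h
MTBF = 1 / λ_sys = 30600 h

30600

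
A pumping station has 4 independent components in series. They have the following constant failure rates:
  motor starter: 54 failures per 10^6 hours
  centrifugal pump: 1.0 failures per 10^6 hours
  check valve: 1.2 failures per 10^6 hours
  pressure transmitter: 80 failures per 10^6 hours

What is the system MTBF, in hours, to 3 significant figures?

7340

Series of exponential components: λ_sys = Σ λ_i
λ_sys = 0.000054 + 0.0000010 + 0.0000012 + 0.000080 = 1.3620e-04 /h
MTBF = 1 / λ_sys = 7340 h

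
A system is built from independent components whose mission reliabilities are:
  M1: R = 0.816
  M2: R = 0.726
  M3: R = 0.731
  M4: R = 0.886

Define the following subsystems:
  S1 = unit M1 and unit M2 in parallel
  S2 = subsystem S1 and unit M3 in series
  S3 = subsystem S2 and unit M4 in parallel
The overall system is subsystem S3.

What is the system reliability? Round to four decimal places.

0.9651

Parallel (M1 and M2): 1 − (1 − 0.816000)(1 − 0.726000) = 0.949584
Series ([0.949584] and M3): 0.949584 × 0.731000 = 0.694146
Parallel ([0.694146] and M4): 1 − (1 − 0.694146)(1 − 0.886000) = 0.9651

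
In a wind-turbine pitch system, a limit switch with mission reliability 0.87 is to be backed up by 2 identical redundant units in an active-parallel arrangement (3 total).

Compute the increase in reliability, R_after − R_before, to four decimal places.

R_before = 0.87
R_after = 1 − (1 − 0.87)^3 = 0.9978
ΔR = 0.9978 − 0.87 = 0.1278

0.1278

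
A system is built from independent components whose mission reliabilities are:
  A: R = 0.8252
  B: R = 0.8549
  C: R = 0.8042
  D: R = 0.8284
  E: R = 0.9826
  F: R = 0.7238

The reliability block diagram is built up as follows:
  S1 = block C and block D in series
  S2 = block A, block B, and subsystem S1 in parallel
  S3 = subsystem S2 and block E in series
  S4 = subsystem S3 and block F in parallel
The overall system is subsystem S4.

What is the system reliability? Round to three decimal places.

Series (C and D): 0.80420 × 0.82840 = 0.66620
Parallel (A, B, and [0.66620]): 1 − (1 − 0.82520)(1 − 0.85490)(1 − 0.66620) = 0.99153
Series ([0.99153] and E): 0.99153 × 0.98260 = 0.97428
Parallel ([0.97428] and F): 1 − (1 − 0.97428)(1 − 0.72380) = 0.993

0.993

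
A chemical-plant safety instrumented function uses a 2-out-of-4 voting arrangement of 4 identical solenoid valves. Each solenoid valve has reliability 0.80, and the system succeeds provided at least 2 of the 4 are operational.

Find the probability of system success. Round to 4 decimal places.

0.9728

R = Σ_{i=2}^{4} C(4,i) p^i (1−p)^{4−i} with p = 0.80
C(4,2)·0.80^2·0.20^2 = 0.153600
C(4,3)·0.80^3·0.20^1 = 0.409600
C(4,4)·0.80^4·0.20^0 = 0.409600
Sum = 0.9728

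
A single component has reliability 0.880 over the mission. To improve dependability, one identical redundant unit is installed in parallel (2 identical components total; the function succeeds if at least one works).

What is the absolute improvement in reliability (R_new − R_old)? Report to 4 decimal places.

R_before = 0.880
R_after = 1 − (1 − 0.880)^2 = 0.9856
ΔR = 0.9856 − 0.880 = 0.1056

0.1056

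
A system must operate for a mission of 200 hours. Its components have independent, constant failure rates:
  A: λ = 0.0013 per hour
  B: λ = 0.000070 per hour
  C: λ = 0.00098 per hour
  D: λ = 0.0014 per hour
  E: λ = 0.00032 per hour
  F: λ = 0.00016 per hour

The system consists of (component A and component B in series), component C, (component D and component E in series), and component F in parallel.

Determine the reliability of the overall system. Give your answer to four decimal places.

0.9996

R(A) = exp(−0.0013 × 200) = 0.771052
R(B) = exp(−0.000070 × 200) = 0.986098
R(C) = exp(−0.00098 × 200) = 0.822012
R(D) = exp(−0.0014 × 200) = 0.755784
R(E) = exp(−0.00032 × 200) = 0.938005
R(F) = exp(−0.00016 × 200) = 0.968507
Series (A and B): 0.771052 × 0.986098 = 0.760333
Series (D and E): 0.755784 × 0.938005 = 0.708929
Parallel ([0.760333], C, [0.708929], and F): 1 − (1 − 0.760333)(1 − 0.822012)(1 − 0.708929)(1 − 0.968507) = 0.9996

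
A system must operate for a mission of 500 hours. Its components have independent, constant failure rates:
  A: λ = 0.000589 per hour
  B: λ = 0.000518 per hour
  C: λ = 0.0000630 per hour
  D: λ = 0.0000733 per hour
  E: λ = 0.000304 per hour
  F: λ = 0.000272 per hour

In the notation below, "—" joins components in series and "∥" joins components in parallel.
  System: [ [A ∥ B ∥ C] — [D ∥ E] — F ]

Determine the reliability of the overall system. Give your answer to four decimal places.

0.8668

R(A) = exp(−0.000589 × 500) = 0.744904
R(B) = exp(−0.000518 × 500) = 0.771823
R(C) = exp(−0.0000630 × 500) = 0.968991
R(D) = exp(−0.0000733 × 500) = 0.964013
R(E) = exp(−0.000304 × 500) = 0.858988
R(F) = exp(−0.000272 × 500) = 0.872843
Parallel (A, B, and C): 1 − (1 − 0.744904)(1 − 0.771823)(1 − 0.968991) = 0.998195
Parallel (D and E): 1 − (1 − 0.964013)(1 − 0.858988) = 0.994925
Series ([0.998195], [0.994925], and F): 0.998195 × 0.994925 × 0.872843 = 0.8668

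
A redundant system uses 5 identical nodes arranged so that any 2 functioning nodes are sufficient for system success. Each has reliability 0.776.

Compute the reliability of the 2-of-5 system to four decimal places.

0.9897

R = Σ_{i=2}^{5} C(5,i) p^i (1−p)^{5−i} with p = 0.776
C(5,2)·0.776^2·0.224^3 = 0.067681
C(5,3)·0.776^3·0.224^2 = 0.234467
C(5,4)·0.776^4·0.224^1 = 0.406130
C(5,5)·0.776^5·0.224^0 = 0.281390
Sum = 0.9897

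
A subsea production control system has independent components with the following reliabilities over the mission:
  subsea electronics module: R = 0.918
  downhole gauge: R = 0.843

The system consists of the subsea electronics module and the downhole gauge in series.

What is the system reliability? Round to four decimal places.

Series (subsea electronics module and downhole gauge): 0.918000 × 0.843000 = 0.7739

0.7739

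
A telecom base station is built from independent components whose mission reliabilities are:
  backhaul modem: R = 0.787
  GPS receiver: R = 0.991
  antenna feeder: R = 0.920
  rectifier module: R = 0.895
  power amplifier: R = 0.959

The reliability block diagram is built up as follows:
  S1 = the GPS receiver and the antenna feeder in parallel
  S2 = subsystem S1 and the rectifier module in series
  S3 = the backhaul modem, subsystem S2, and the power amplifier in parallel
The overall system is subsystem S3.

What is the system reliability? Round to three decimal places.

0.999

Parallel (GPS receiver and antenna feeder): 1 − (1 − 0.99100)(1 − 0.92000) = 0.99928
Series ([0.99928] and rectifier module): 0.99928 × 0.89500 = 0.89436
Parallel (backhaul modem, [0.89436], and power amplifier): 1 − (1 − 0.78700)(1 − 0.89436)(1 − 0.95900) = 0.999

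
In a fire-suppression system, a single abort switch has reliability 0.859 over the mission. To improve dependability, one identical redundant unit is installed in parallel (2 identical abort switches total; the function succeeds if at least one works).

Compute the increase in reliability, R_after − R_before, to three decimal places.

0.121

R_before = 0.859
R_after = 1 − (1 − 0.859)^2 = 0.980
ΔR = 0.980 − 0.859 = 0.121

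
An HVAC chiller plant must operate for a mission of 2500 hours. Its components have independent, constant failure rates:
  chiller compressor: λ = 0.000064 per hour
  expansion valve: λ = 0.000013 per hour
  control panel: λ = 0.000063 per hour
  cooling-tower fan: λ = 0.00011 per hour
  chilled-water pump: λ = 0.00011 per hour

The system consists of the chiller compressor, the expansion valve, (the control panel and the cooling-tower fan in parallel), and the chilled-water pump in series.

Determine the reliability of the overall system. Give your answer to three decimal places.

0.605

R(chiller compressor) = exp(−0.000064 × 2500) = 0.85214
R(expansion valve) = exp(−0.000013 × 2500) = 0.96802
R(control panel) = exp(−0.000063 × 2500) = 0.85428
R(cooling-tower fan) = exp(−0.00011 × 2500) = 0.75957
R(chilled-water pump) = exp(−0.00011 × 2500) = 0.75957
Parallel (control panel and cooling-tower fan): 1 − (1 − 0.85428)(1 − 0.75957) = 0.96496
Series (chiller compressor, expansion valve, [0.96496], and chilled-water pump): 0.85214 × 0.96802 × 0.96496 × 0.75957 = 0.605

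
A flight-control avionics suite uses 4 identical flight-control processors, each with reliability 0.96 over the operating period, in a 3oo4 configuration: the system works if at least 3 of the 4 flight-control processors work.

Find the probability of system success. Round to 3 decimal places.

0.991

R = Σ_{i=3}^{4} C(4,i) p^i (1−p)^{4−i} with p = 0.96
C(4,3)·0.96^3·0.04^1 = 0.14156
C(4,4)·0.96^4·0.04^0 = 0.84935
Sum = 0.991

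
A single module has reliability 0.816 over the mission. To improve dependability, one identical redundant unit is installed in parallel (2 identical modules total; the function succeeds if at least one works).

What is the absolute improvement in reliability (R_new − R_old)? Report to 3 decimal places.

R_before = 0.816
R_after = 1 − (1 − 0.816)^2 = 0.966
ΔR = 0.966 − 0.816 = 0.150

0.150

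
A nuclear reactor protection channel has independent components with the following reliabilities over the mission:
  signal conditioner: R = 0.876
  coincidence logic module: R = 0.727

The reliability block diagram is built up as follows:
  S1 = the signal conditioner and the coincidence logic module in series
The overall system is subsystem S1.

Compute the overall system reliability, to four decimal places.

0.6369

Series (signal conditioner and coincidence logic module): 0.876000 × 0.727000 = 0.6369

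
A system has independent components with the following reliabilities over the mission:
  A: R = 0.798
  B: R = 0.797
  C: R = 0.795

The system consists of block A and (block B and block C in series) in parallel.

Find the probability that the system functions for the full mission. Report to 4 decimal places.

0.9260

Series (B and C): 0.797000 × 0.795000 = 0.633615
Parallel (A and [0.633615]): 1 − (1 − 0.798000)(1 − 0.633615) = 0.9260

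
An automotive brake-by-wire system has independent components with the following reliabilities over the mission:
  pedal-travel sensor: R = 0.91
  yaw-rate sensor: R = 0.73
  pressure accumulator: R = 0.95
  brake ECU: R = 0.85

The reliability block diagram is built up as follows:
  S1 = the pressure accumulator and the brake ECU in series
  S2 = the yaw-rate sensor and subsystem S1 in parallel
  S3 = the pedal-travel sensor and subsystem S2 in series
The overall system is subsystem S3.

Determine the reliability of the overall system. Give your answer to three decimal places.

0.863

Series (pressure accumulator and brake ECU): 0.95000 × 0.85000 = 0.80750
Parallel (yaw-rate sensor and [0.80750]): 1 − (1 − 0.73000)(1 − 0.80750) = 0.94803
Series (pedal-travel sensor and [0.94803]): 0.91000 × 0.94803 = 0.863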